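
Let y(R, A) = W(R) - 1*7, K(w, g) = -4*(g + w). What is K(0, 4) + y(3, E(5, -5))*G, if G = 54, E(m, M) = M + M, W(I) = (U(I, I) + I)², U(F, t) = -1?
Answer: -178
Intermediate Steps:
K(w, g) = -4*g - 4*w
W(I) = (-1 + I)²
E(m, M) = 2*M
y(R, A) = -7 + (-1 + R)² (y(R, A) = (-1 + R)² - 1*7 = (-1 + R)² - 7 = -7 + (-1 + R)²)
K(0, 4) + y(3, E(5, -5))*G = (-4*4 - 4*0) + (-7 + (-1 + 3)²)*54 = (-16 + 0) + (-7 + 2²)*54 = -16 + (-7 + 4)*54 = -16 - 3*54 = -16 - 162 = -178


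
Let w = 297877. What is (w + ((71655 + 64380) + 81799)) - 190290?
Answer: 325421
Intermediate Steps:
(w + ((71655 + 64380) + 81799)) - 190290 = (297877 + ((71655 + 64380) + 81799)) - 190290 = (297877 + (136035 + 81799)) - 190290 = (297877 + 217834) - 190290 = 515711 - 190290 = 325421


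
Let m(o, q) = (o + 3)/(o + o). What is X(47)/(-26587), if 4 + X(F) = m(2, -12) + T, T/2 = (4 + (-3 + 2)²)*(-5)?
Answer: 211/106348 ≈ 0.0019841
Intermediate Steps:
m(o, q) = (3 + o)/(2*o) (m(o, q) = (3 + o)/((2*o)) = (3 + o)*(1/(2*o)) = (3 + o)/(2*o))
T = -50 (T = 2*((4 + (-3 + 2)²)*(-5)) = 2*((4 + (-1)²)*(-5)) = 2*((4 + 1)*(-5)) = 2*(5*(-5)) = 2*(-25) = -50)
X(F) = -211/4 (X(F) = -4 + ((½)*(3 + 2)/2 - 50) = -4 + ((½)*(½)*5 - 50) = -4 + (5/4 - 50) = -4 - 195/4 = -211/4)
X(47)/(-26587) = -211/4/(-26587) = -211/4*(-1/26587) = 211/106348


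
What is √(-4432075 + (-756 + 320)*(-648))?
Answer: I*√4149547 ≈ 2037.0*I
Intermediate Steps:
√(-4432075 + (-756 + 320)*(-648)) = √(-4432075 - 436*(-648)) = √(-4432075 + 282528) = √(-4149547) = I*√4149547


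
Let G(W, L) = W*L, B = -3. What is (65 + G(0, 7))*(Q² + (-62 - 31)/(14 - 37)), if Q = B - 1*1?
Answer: 29965/23 ≈ 1302.8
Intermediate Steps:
G(W, L) = L*W
Q = -4 (Q = -3 - 1*1 = -3 - 1 = -4)
(65 + G(0, 7))*(Q² + (-62 - 31)/(14 - 37)) = (65 + 7*0)*((-4)² + (-62 - 31)/(14 - 37)) = (65 + 0)*(16 - 93/(-23)) = 65*(16 - 93*(-1/23)) = 65*(16 + 93/23) = 65*(461/23) = 29965/23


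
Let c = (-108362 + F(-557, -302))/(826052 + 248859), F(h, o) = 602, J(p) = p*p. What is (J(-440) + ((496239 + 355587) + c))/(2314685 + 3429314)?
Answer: 1123739799326/6174287709089 ≈ 0.18200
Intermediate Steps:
J(p) = p²
c = -107760/1074911 (c = (-108362 + 602)/(826052 + 248859) = -107760/1074911 ≈ -0.10025)
(J(-440) + ((496239 + 355587) + c))/(2314685 + 3429314) = ((-440)² + ((496239 + 355587) - 107760/1074911))/(2314685 + 3429314) = (193600 + (851826 - 107760/1074911))/5743999 = (193600 + 915637029726/1074911)*(1/5743999) = (1123739799326/1074911)*(1/5743999) = 1123739799326/6174287709089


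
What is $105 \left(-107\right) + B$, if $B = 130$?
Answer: $-11105$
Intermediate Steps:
$105 \left(-107\right) + B = 105 \left(-107\right) + 130 = -11235 + 130 = -11105$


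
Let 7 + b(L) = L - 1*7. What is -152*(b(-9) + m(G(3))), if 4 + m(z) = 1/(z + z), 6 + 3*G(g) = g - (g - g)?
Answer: 4180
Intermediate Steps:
G(g) = -2 + g/3 (G(g) = -2 + (g - (g - g))/3 = -2 + (g - 1*0)/3 = -2 + (g + 0)/3 = -2 + g/3)
b(L) = -14 + L (b(L) = -7 + (L - 1*7) = -7 + (L - 7) = -7 + (-7 + L) = -14 + L)
m(z) = -4 + 1/(2*z) (m(z) = -4 + 1/(z + z) = -4 + 1/(2*z))
-152*(b(-9) + m(G(3))) = -152*((-14 - 9) + (-4 + 1/(2*(-2 + (1/3)*3)))) = -152*(-23 + (-4 + 1/(2*(-2 + 1)))) = -152*(-23 + (-4 + (1/2)/(-1))) = -152*(-23 + (-4 + (1/2)*(-1))) = -152*(-23 + (-4 - 1/2)) = -152*(-23 - 9/2) = -152*(-55/2) = 4180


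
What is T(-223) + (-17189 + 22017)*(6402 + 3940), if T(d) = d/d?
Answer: 49931177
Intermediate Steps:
T(d) = 1
T(-223) + (-17189 + 22017)*(6402 + 3940) = 1 + (-17189 + 22017)*(6402 + 3940) = 1 + 4828*10342 = 1 + 49931176 = 49931177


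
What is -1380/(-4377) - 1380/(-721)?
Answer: 2345080/1051939 ≈ 2.2293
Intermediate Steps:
-1380/(-4377) - 1380/(-721) = -1380*(-1/4377) - 1380*(-1/721) = 460/1459 + 1380/721 = 2345080/1051939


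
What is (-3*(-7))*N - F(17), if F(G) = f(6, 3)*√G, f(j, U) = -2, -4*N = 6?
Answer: -63/2 + 2*√17 ≈ -23.254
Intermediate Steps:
N = -3/2 (N = -¼*6 = -3/2 ≈ -1.5000)
F(G) = -2*√G
(-3*(-7))*N - F(17) = -3*(-7)*(-3/2) - (-2)*√17 = 21*(-3/2) + 2*√17 = -63/2 + 2*√17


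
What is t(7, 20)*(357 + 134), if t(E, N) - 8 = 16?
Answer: 11784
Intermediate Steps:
t(E, N) = 24 (t(E, N) = 8 + 16 = 24)
t(7, 20)*(357 + 134) = 24*(357 + 134) = 24*491 = 11784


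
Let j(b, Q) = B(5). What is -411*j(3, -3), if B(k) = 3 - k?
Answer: 822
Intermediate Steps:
j(b, Q) = -2 (j(b, Q) = 3 - 1*5 = 3 - 5 = -2)
-411*j(3, -3) = -411*(-2) = 822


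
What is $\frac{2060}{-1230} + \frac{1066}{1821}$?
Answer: $- \frac{27112}{24887} \approx -1.0894$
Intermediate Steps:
$\frac{2060}{-1230} + \frac{1066}{1821} = 2060 \left(- \frac{1}{1230}\right) + 1066 \cdot \frac{1}{1821} = - \frac{206}{123} + \frac{1066}{1821} = - \frac{27112}{24887}$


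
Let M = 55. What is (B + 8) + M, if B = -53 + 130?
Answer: 140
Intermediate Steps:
B = 77
(B + 8) + M = (77 + 8) + 55 = 85 + 55 = 140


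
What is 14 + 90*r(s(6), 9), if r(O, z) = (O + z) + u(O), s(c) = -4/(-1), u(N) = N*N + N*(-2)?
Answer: 1904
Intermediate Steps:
u(N) = N² - 2*N
s(c) = 4 (s(c) = -4*(-1) = 4)
r(O, z) = O + z + O*(-2 + O) (r(O, z) = (O + z) + O*(-2 + O) = O + z + O*(-2 + O))
14 + 90*r(s(6), 9) = 14 + 90*(9 + 4² - 1*4) = 14 + 90*(9 + 16 - 4) = 14 + 90*21 = 14 + 1890 = 1904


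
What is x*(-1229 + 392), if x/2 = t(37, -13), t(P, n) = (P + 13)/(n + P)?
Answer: -6975/2 ≈ -3487.5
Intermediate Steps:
t(P, n) = (13 + P)/(P + n)
x = 25/6 (x = 2*((13 + 37)/(37 - 13)) = 2*(50/24) = 2*((1/24)*50) = 2*(25/12) = 25/6 ≈ 4.1667)
x*(-1229 + 392) = 25*(-1229 + 392)/6 = (25/6)*(-837) = -6975/2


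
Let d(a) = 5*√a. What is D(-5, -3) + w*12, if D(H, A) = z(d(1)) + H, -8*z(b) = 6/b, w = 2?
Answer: 377/20 ≈ 18.850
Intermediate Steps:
z(b) = -3/(4*b)
D(H, A) = -3/20 + H (D(H, A) = -3/(4*(5*√1)) + H = -3/(4*(5*1)) + H = -¾/5 + H = -¾*⅕ + H = -3/20 + H)
D(-5, -3) + w*12 = (-3/20 - 5) + 2*12 = -103/20 + 24 = 377/20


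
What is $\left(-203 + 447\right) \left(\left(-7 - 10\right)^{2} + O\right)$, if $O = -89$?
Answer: $48800$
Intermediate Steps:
$\left(-203 + 447\right) \left(\left(-7 - 10\right)^{2} + O\right) = \left(-203 + 447\right) \left(\left(-7 - 10\right)^{2} - 89\right) = 244 \left(\left(-17\right)^{2} - 89\right) = 244 \left(289 - 89\right) = 244 \cdot 200 = 48800$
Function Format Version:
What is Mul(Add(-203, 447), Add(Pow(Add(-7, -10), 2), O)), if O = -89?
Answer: 48800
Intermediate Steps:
Mul(Add(-203, 447), Add(Pow(Add(-7, -10), 2), O)) = Mul(Add(-203, 447), Add(Pow(Add(-7, -10), 2), -89)) = Mul(244, Add(Pow(-17, 2), -89)) = Mul(244, Add(289, -89)) = Mul(244, 200) = 48800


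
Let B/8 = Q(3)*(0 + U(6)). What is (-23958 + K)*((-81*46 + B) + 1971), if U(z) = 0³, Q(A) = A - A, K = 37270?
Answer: -23362560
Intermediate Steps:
Q(A) = 0
U(z) = 0
B = 0 (B = 8*(0*(0 + 0)) = 8*(0*0) = 8*0 = 0)
(-23958 + K)*((-81*46 + B) + 1971) = (-23958 + 37270)*((-81*46 + 0) + 1971) = 13312*((-3726 + 0) + 1971) = 13312*(-3726 + 1971) = 13312*(-1755) = -23362560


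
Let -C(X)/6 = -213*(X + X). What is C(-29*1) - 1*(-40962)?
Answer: -33162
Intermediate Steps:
C(X) = 2556*X (C(X) = -(-1278)*(X + X) = -(-1278)*2*X = -(-2556)*X = 2556*X)
C(-29*1) - 1*(-40962) = 2556*(-29*1) - 1*(-40962) = 2556*(-29) + 40962 = -74124 + 40962 = -33162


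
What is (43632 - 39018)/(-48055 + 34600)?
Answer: -1538/4485 ≈ -0.34292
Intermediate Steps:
(43632 - 39018)/(-48055 + 34600) = 4614/(-13455) = 4614*(-1/13455) = -1538/4485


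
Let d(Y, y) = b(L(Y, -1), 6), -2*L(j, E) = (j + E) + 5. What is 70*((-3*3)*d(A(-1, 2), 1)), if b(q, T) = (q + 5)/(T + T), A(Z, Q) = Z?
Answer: -735/4 ≈ -183.75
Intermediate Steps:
L(j, E) = -5/2 - E/2 - j/2 (L(j, E) = -((j + E) + 5)/2 = -((E + j) + 5)/2 = -(5 + E + j)/2 = -5/2 - E/2 - j/2)
b(q, T) = (5 + q)/(2*T) (b(q, T) = (5 + q)/((2*T)) = (5 + q)*(1/(2*T)) = (5 + q)/(2*T))
d(Y, y) = ¼ - Y/24 (d(Y, y) = (½)*(5 + (-5/2 - ½*(-1) - Y/2))/6 = (½)*(⅙)*(5 + (-5/2 + ½ - Y/2)) = (½)*(⅙)*(5 + (-2 - Y/2)) = (½)*(⅙)*(3 - Y/2) = ¼ - Y/24)
70*((-3*3)*d(A(-1, 2), 1)) = 70*((-3*3)*(¼ - 1/24*(-1))) = 70*(-9*(¼ + 1/24)) = 70*(-9*7/24) = 70*(-21/8) = -735/4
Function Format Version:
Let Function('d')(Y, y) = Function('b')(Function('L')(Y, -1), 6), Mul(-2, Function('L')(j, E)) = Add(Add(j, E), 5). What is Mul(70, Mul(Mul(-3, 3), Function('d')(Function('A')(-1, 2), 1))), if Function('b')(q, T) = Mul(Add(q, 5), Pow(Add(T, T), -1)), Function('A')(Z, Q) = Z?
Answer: Rational(-735, 4) ≈ -183.75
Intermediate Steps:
Function('L')(j, E) = Add(Rational(-5, 2), Mul(Rational(-1, 2), E), Mul(Rational(-1, 2), j)) (Function('L')(j, E) = Mul(Rational(-1, 2), Add(Add(j, E), 5)) = Mul(Rational(-1, 2), Add(Add(E, j), 5)) = Mul(Rational(-1, 2), Add(5, E, j)) = Add(Rational(-5, 2), Mul(Rational(-1, 2), E), Mul(Rational(-1, 2), j)))
Function('b')(q, T) = Mul(Rational(1, 2), Pow(T, -1), Add(5, q)) (Function('b')(q, T) = Mul(Add(5, q), Pow(Mul(2, T), -1)) = Mul(Add(5, q), Mul(Rational(1, 2), Pow(T, -1))) = Mul(Rational(1, 2), Pow(T, -1), Add(5, q)))
Function('d')(Y, y) = Add(Rational(1, 4), Mul(Rational(-1, 24), Y)) (Function('d')(Y, y) = Mul(Rational(1, 2), Pow(6, -1), Add(5, Add(Rational(-5, 2), Mul(Rational(-1, 2), -1), Mul(Rational(-1, 2), Y)))) = Mul(Rational(1, 2), Rational(1, 6), Add(5, Add(Rational(-5, 2), Rational(1, 2), Mul(Rational(-1, 2), Y)))) = Mul(Rational(1, 2), Rational(1, 6), Add(5, Add(-2, Mul(Rational(-1, 2), Y)))) = Mul(Rational(1, 2), Rational(1, 6), Add(3, Mul(Rational(-1, 2), Y))) = Add(Rational(1, 4), Mul(Rational(-1, 24), Y)))
Mul(70, Mul(Mul(-3, 3), Function('d')(Function('A')(-1, 2), 1))) = Mul(70, Mul(Mul(-3, 3), Add(Rational(1, 4), Mul(Rational(-1, 24), -1)))) = Mul(70, Mul(-9, Add(Rational(1, 4), Rational(1, 24)))) = Mul(70, Mul(-9, Rational(7, 24))) = Mul(70, Rational(-21, 8)) = Rational(-735, 4)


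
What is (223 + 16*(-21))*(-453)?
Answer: 51189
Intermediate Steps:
(223 + 16*(-21))*(-453) = (223 - 336)*(-453) = -113*(-453) = 51189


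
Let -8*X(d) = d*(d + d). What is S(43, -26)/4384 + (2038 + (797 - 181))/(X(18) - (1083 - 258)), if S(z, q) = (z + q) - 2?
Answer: -5810773/1985952 ≈ -2.9259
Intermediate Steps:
S(z, q) = -2 + q + z (S(z, q) = (q + z) - 2 = -2 + q + z)
X(d) = -d**2/4 (X(d) = -d*(d + d)/8 = -d*2*d/8 = -d**2/4)
S(43, -26)/4384 + (2038 + (797 - 181))/(X(18) - (1083 - 258)) = (-2 - 26 + 43)/4384 + (2038 + (797 - 181))/(-1/4*18**2 - (1083 - 258)) = 15*(1/4384) + (2038 + 616)/(-1/4*324 - 1*825) = 15/4384 + 2654/(-81 - 825) = 15/4384 + 2654/(-906) = 15/4384 + 2654*(-1/906) = 15/4384 - 1327/453 = -5810773/1985952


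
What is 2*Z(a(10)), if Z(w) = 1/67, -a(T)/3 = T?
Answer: 2/67 ≈ 0.029851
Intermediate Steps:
a(T) = -3*T
Z(w) = 1/67
2*Z(a(10)) = 2*(1/67) = 2/67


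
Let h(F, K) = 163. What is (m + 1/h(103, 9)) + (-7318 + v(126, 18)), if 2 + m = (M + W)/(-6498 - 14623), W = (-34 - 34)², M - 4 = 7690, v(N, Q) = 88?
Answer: -24899759449/3442723 ≈ -7232.6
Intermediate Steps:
M = 7694 (M = 4 + 7690 = 7694)
W = 4624 (W = (-68)² = 4624)
m = -54560/21121 (m = -2 + (7694 + 4624)/(-6498 - 14623) = -2 + 12318/(-21121) = -2 + 12318*(-1/21121) = -2 - 12318/21121 = -54560/21121 ≈ -2.5832)
(m + 1/h(103, 9)) + (-7318 + v(126, 18)) = (-54560/21121 + 1/163) + (-7318 + 88) = (-54560/21121 + 1/163) - 7230 = -8872159/3442723 - 7230 = -24899759449/3442723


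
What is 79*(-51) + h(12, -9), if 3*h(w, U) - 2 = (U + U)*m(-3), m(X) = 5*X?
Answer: -11815/3 ≈ -3938.3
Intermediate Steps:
h(w, U) = 2/3 - 10*U (h(w, U) = 2/3 + ((U + U)*(5*(-3)))/3 = 2/3 + ((2*U)*(-15))/3 = 2/3 + (-30*U)/3 = 2/3 - 10*U)
79*(-51) + h(12, -9) = 79*(-51) + (2/3 - 10*(-9)) = -4029 + (2/3 + 90) = -4029 + 272/3 = -11815/3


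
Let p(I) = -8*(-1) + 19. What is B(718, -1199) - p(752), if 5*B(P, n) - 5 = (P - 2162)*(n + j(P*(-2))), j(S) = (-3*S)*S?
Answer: 8934731098/5 ≈ 1.7869e+9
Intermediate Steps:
j(S) = -3*S²
p(I) = 27 (p(I) = 8 + 19 = 27)
B(P, n) = 1 + (-2162 + P)*(n - 12*P²)/5 (B(P, n) = 1 + ((P - 2162)*(n - 3*4*P²))/5 = 1 + ((-2162 + P)*(n - 3*4*P²))/5 = 1 + ((-2162 + P)*(n - 12*P²))/5 = 1 + (-2162 + P)*(n - 12*P²)/5)
B(718, -1199) - p(752) = (1 - 2162/5*(-1199) - 12/5*718³ + (25944/5)*718² + (⅕)*718*(-1199)) - 1*27 = (1 + 2592238/5 - 12/5*370146232 + (25944/5)*515524 - 860882/5) - 27 = (1 + 2592238/5 - 4441754784/5 + 13374754656/5 - 860882/5) - 27 = 8934731233/5 - 27 = 8934731098/5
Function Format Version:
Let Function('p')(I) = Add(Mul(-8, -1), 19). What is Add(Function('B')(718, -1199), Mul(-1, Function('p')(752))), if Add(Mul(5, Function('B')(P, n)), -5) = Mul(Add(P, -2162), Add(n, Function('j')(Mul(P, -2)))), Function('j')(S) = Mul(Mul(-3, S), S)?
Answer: Rational(8934731098, 5) ≈ 1.7869e+9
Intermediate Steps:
Function('j')(S) = Mul(-3, Pow(S, 2))
Function('p')(I) = 27 (Function('p')(I) = Add(8, 19) = 27)
Function('B')(P, n) = Add(1, Mul(Rational(1, 5), Add(-2162, P), Add(n, Mul(-12, Pow(P, 2))))) (Function('B')(P, n) = Add(1, Mul(Rational(1, 5), Mul(Add(P, -2162), Add(n, Mul(-3, Pow(Mul(P, -2), 2)))))) = Add(1, Mul(Rational(1, 5), Mul(Add(-2162, P), Add(n, Mul(-3, Pow(Mul(-2, P), 2)))))) = Add(1, Mul(Rational(1, 5), Mul(Add(-2162, P), Add(n, Mul(-3, Mul(4, Pow(P, 2))))))) = Add(1, Mul(Rational(1, 5), Mul(Add(-2162, P), Add(n, Mul(-12, Pow(P, 2)))))) = Add(1, Mul(Rational(1, 5), Add(-2162, P), Add(n, Mul(-12, Pow(P, 2))))))
Add(Function('B')(718, -1199), Mul(-1, Function('p')(752))) = Add(Add(1, Mul(Rational(-2162, 5), -1199), Mul(Rational(-12, 5), Pow(718, 3)), Mul(Rational(25944, 5), Pow(718, 2)), Mul(Rational(1, 5), 718, -1199)), Mul(-1, 27)) = Add(Add(1, Rational(2592238, 5), Mul(Rational(-12, 5), 370146232), Mul(Rational(25944, 5), 515524), Rational(-860882, 5)), -27) = Add(Add(1, Rational(2592238, 5), Rational(-4441754784, 5), Rational(13374754656, 5), Rational(-860882, 5)), -27) = Add(Rational(8934731233, 5), -27) = Rational(8934731098, 5)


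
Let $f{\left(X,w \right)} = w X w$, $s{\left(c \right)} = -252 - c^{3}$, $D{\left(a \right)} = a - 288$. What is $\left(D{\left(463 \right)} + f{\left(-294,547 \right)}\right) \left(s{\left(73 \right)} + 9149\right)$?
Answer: $33438119052520$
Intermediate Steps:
$D{\left(a \right)} = -288 + a$ ($D{\left(a \right)} = a - 288 = -288 + a$)
$f{\left(X,w \right)} = X w^{2}$ ($f{\left(X,w \right)} = X w w = X w^{2}$)
$\left(D{\left(463 \right)} + f{\left(-294,547 \right)}\right) \left(s{\left(73 \right)} + 9149\right) = \left(\left(-288 + 463\right) - 294 \cdot 547^{2}\right) \left(\left(-252 - 73^{3}\right) + 9149\right) = \left(175 - 87967446\right) \left(\left(-252 - 389017\right) + 9149\right) = - 87967271 \left(-389269 + 9149\right) = \left(-87967271\right) \left(-380120\right) = 33438119052520$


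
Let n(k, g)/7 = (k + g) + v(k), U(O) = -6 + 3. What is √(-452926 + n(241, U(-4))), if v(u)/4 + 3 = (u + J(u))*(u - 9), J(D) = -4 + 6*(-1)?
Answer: 4*√65577 ≈ 1024.3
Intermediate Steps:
U(O) = -3
J(D) = -10 (J(D) = -4 - 6 = -10)
v(u) = -12 + 4*(-10 + u)*(-9 + u) (v(u) = -12 + 4*((u - 10)*(u - 9)) = -12 + 4*((-10 + u)*(-9 + u)) = -12 + 4*(-10 + u)*(-9 + u))
n(k, g) = 2436 - 525*k + 7*g + 28*k² (n(k, g) = 7*((k + g) + (348 - 76*k + 4*k²)) = 7*((g + k) + (348 - 76*k + 4*k²)) = 7*(348 + g - 75*k + 4*k²) = 2436 - 525*k + 7*g + 28*k²)
√(-452926 + n(241, U(-4))) = √(-452926 + (2436 - 525*241 + 7*(-3) + 28*241²)) = √(-452926 + (2436 - 126525 - 21 + 28*58081)) = √(-452926 + (2436 - 126525 - 21 + 1626268)) = √(-452926 + 1502158) = √1049232 = 4*√65577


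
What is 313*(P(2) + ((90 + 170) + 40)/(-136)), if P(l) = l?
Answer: -2191/34 ≈ -64.441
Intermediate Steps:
313*(P(2) + ((90 + 170) + 40)/(-136)) = 313*(2 + ((90 + 170) + 40)/(-136)) = 313*(2 + (260 + 40)*(-1/136)) = 313*(2 + 300*(-1/136)) = 313*(2 - 75/34) = 313*(-7/34) = -2191/34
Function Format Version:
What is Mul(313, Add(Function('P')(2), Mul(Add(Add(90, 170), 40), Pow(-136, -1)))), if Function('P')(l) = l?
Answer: Rational(-2191, 34) ≈ -64.441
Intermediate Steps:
Mul(313, Add(Function('P')(2), Mul(Add(Add(90, 170), 40), Pow(-136, -1)))) = Mul(313, Add(2, Mul(Add(Add(90, 170), 40), Pow(-136, -1)))) = Mul(313, Add(2, Mul(Add(260, 40), Rational(-1, 136)))) = Mul(313, Add(2, Mul(300, Rational(-1, 136)))) = Mul(313, Add(2, Rational(-75, 34))) = Mul(313, Rational(-7, 34)) = Rational(-2191, 34)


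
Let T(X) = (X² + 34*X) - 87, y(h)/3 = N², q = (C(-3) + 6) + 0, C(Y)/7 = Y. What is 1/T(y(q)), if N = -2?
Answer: 1/465 ≈ 0.0021505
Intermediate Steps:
C(Y) = 7*Y
q = -15 (q = (7*(-3) + 6) + 0 = (-21 + 6) + 0 = -15 + 0 = -15)
y(h) = 12 (y(h) = 3*(-2)² = 3*4 = 12)
T(X) = -87 + X² + 34*X
1/T(y(q)) = 1/(-87 + 12² + 34*12) = 1/(-87 + 144 + 408) = 1/465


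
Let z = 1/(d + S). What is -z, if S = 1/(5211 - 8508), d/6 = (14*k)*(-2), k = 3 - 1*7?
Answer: -3297/2215583 ≈ -0.0014881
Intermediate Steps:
k = -4 (k = 3 - 7 = -4)
d = 672 (d = 6*((14*(-4))*(-2)) = 6*(-56*(-2)) = 6*112 = 672)
S = -1/3297 (S = 1/(-3297) = -1/3297 ≈ -0.00030331)
z = 3297/2215583 (z = 1/(672 - 1/3297) = 1/(2215583/3297) = 3297/2215583 ≈ 0.0014881)
-z = -1*3297/2215583 = -3297/2215583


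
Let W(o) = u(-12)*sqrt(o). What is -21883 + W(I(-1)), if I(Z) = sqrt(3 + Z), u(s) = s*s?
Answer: -21883 + 144*2**(1/4) ≈ -21712.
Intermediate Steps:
u(s) = s**2
W(o) = 144*sqrt(o) (W(o) = (-12)**2*sqrt(o) = 144*sqrt(o))
-21883 + W(I(-1)) = -21883 + 144*sqrt(sqrt(3 - 1)) = -21883 + 144*sqrt(sqrt(2)) = -21883 + 144*2**(1/4)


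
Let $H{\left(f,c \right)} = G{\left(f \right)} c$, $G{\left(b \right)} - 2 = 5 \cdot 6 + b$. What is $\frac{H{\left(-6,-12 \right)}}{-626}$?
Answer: $\frac{156}{313} \approx 0.4984$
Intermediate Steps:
$G{\left(b \right)} = 32 + b$ ($G{\left(b \right)} = 2 + \left(5 \cdot 6 + b\right) = 2 + \left(30 + b\right) = 32 + b$)
$H{\left(f,c \right)} = c \left(32 + f\right)$ ($H{\left(f,c \right)} = \left(32 + f\right) c = c \left(32 + f\right)$)
$\frac{H{\left(-6,-12 \right)}}{-626} = \frac{\left(-12\right) \left(32 - 6\right)}{-626} = \left(-12\right) 26 \left(- \frac{1}{626}\right) = \left(-312\right) \left(- \frac{1}{626}\right) = \frac{156}{313}$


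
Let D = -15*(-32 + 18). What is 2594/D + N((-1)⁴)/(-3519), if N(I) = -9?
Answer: 507232/41055 ≈ 12.355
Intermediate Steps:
D = 210 (D = -15*(-14) = 210)
2594/D + N((-1)⁴)/(-3519) = 2594/210 - 9/(-3519) = 2594*(1/210) - 9*(-1/3519) = 1297/105 + 1/391 = 507232/41055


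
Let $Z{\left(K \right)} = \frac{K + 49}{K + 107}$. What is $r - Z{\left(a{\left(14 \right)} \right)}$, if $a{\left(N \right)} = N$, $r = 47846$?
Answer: $\frac{5789303}{121} \approx 47846.0$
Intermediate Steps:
$Z{\left(K \right)} = \frac{49 + K}{107 + K}$
$r - Z{\left(a{\left(14 \right)} \right)} = 47846 - \frac{49 + 14}{107 + 14} = 47846 - \frac{1}{121} \cdot 63 = 47846 - \frac{63}{121} = \frac{5789303}{121}$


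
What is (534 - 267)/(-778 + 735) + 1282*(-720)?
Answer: -39690987/43 ≈ -9.2305e+5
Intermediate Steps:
(534 - 267)/(-778 + 735) + 1282*(-720) = 267/(-43) - 923040 = 267*(-1/43) - 923040 = -267/43 - 923040 = -39690987/43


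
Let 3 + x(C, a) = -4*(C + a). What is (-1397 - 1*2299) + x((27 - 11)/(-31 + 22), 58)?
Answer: -35315/9 ≈ -3923.9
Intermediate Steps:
x(C, a) = -3 - 4*C - 4*a (x(C, a) = -3 - 4*(C + a) = -3 + (-4*C - 4*a) = -3 - 4*C - 4*a)
(-1397 - 1*2299) + x((27 - 11)/(-31 + 22), 58) = (-1397 - 1*2299) + (-3 - 4*(27 - 11)/(-31 + 22) - 4*58) = (-1397 - 2299) + (-3 - 64/(-9) - 232) = -3696 + (-3 - 64*(-1)/9 - 232) = -3696 + (-3 - 4*(-16/9) - 232) = -3696 + (-3 + 64/9 - 232) = -3696 - 2051/9 = -35315/9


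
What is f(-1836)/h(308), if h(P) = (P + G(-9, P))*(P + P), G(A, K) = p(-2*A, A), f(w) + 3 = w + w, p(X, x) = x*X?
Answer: -525/12848 ≈ -0.040862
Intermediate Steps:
p(X, x) = X*x
f(w) = -3 + 2*w (f(w) = -3 + (w + w) = -3 + 2*w)
G(A, K) = -2*A² (G(A, K) = (-2*A)*A = -2*A²)
h(P) = 2*P*(-162 + P) (h(P) = (P - 2*(-9)²)*(P + P) = (P - 2*81)*(2*P) = (P - 162)*(2*P) = (-162 + P)*(2*P) = 2*P*(-162 + P))
f(-1836)/h(308) = (-3 + 2*(-1836))/((2*308*(-162 + 308))) = (-3 - 3672)/((2*308*146)) = -3675/89936 = -3675*1/89936 = -525/12848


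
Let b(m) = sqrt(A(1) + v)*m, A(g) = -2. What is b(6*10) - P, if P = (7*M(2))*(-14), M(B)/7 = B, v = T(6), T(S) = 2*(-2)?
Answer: 1372 + 60*I*sqrt(6) ≈ 1372.0 + 146.97*I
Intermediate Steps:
T(S) = -4
v = -4
M(B) = 7*B
b(m) = I*m*sqrt(6) (b(m) = sqrt(-2 - 4)*m = sqrt(-6)*m = (I*sqrt(6))*m = I*m*sqrt(6))
P = -1372 (P = (7*(7*2))*(-14) = (7*14)*(-14) = 98*(-14) = -1372)
b(6*10) - P = I*(6*10)*sqrt(6) - 1*(-1372) = I*60*sqrt(6) + 1372 = 60*I*sqrt(6) + 1372 = 1372 + 60*I*sqrt(6)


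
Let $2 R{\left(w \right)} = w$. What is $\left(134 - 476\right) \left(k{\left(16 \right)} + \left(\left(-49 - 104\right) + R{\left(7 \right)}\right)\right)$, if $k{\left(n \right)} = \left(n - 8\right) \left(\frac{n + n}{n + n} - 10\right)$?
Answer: $75753$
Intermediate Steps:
$R{\left(w \right)} = \frac{w}{2}$
$k{\left(n \right)} = 72 - 9 n$ ($k{\left(n \right)} = \left(-8 + n\right) \left(\frac{2 n}{2 n} - 10\right) = \left(-8 + n\right) \left(2 n \frac{1}{2 n} - 10\right) = \left(-8 + n\right) \left(1 - 10\right) = \left(-8 + n\right) \left(-9\right) = 72 - 9 n$)
$\left(134 - 476\right) \left(k{\left(16 \right)} + \left(\left(-49 - 104\right) + R{\left(7 \right)}\right)\right) = \left(134 - 476\right) \left(\left(72 - 144\right) + \left(\left(-49 - 104\right) + \frac{1}{2} \cdot 7\right)\right) = - 342 \left(\left(72 - 144\right) + \left(-153 + \frac{7}{2}\right)\right) = - 342 \left(-72 - \frac{299}{2}\right) = \left(-342\right) \left(- \frac{443}{2}\right) = 75753$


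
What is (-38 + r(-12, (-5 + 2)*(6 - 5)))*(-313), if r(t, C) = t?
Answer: 15650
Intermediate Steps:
(-38 + r(-12, (-5 + 2)*(6 - 5)))*(-313) = (-38 - 12)*(-313) = -50*(-313) = 15650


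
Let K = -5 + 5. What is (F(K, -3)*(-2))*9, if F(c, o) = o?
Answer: 54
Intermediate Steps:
K = 0
(F(K, -3)*(-2))*9 = -3*(-2)*9 = 6*9 = 54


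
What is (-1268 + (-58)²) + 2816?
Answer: 4912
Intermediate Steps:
(-1268 + (-58)²) + 2816 = (-1268 + 3364) + 2816 = 2096 + 2816 = 4912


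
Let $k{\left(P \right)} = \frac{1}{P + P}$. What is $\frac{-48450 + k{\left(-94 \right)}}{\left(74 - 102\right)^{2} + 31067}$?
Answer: $- \frac{9108601}{5987988} \approx -1.5211$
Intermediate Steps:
$k{\left(P \right)} = \frac{1}{2 P}$
$\frac{-48450 + k{\left(-94 \right)}}{\left(74 - 102\right)^{2} + 31067} = \frac{-48450 + \frac{1}{2 \left(-94\right)}}{\left(74 - 102\right)^{2} + 31067} = \frac{-48450 + \frac{1}{2} \left(- \frac{1}{94}\right)}{\left(74 - 102\right)^{2} + 31067} = \frac{-48450 - \frac{1}{188}}{\left(-28\right)^{2} + 31067} = - \frac{9108601}{188 \left(784 + 31067\right)} = - \frac{9108601}{188 \cdot 31851} = \left(- \frac{9108601}{188}\right) \frac{1}{31851} = - \frac{9108601}{5987988}$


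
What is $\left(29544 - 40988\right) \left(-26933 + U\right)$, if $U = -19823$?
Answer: $535075664$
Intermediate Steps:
$\left(29544 - 40988\right) \left(-26933 + U\right) = \left(29544 - 40988\right) \left(-26933 - 19823\right) = \left(-11444\right) \left(-46756\right) = 535075664$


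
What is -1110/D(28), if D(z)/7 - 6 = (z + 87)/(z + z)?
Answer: -8880/451 ≈ -19.690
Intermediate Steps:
D(z) = 42 + 7*(87 + z)/(2*z) (D(z) = 42 + 7*((z + 87)/(z + z)) = 42 + 7*((87 + z)/((2*z))) = 42 + 7*((87 + z)*(1/(2*z))) = 42 + 7*((87 + z)/(2*z)) = 42 + 7*(87 + z)/(2*z))
-1110/D(28) = -1110*8/(87 + 13*28) = -1110*8/(87 + 364) = -1110/((7/2)*(1/28)*451) = -1110/451/8 = -1110*8/451 = -8880/451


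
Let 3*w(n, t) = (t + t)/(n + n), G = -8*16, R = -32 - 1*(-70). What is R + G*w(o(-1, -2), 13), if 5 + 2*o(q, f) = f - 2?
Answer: 4354/27 ≈ 161.26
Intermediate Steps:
R = 38 (R = -32 + 70 = 38)
G = -128
o(q, f) = -7/2 + f/2 (o(q, f) = -5/2 + (f - 2)/2 = -5/2 + (-2 + f)/2 = -5/2 + (-1 + f/2) = -7/2 + f/2)
w(n, t) = t/(3*n) (w(n, t) = ((t + t)/(n + n))/3 = ((2*t)/((2*n)))/3 = ((2*t)*(1/(2*n)))/3 = (t/n)/3 = t/(3*n))
R + G*w(o(-1, -2), 13) = 38 - 128*13/(3*(-7/2 + (½)*(-2))) = 38 - 128*13/(3*(-7/2 - 1)) = 38 - 128*13/(3*(-9/2)) = 38 - 128*13*(-2)/(3*9) = 38 - 128*(-26/27) = 38 + 3328/27 = 4354/27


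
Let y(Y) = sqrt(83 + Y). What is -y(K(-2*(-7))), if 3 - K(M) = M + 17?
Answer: -sqrt(55) ≈ -7.4162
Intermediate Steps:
K(M) = -14 - M (K(M) = 3 - (M + 17) = 3 - (17 + M) = 3 + (-17 - M) = -14 - M)
-y(K(-2*(-7))) = -sqrt(83 + (-14 - (-2)*(-7))) = -sqrt(83 + (-14 - 1*14)) = -sqrt(83 + (-14 - 14)) = -sqrt(83 - 28) = -sqrt(55)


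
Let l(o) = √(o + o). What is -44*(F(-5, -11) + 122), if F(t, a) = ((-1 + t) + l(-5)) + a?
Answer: -4620 - 44*I*√10 ≈ -4620.0 - 139.14*I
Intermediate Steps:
l(o) = √2*√o (l(o) = √(2*o) = √2*√o)
F(t, a) = -1 + a + t + I*√10 (F(t, a) = ((-1 + t) + √2*√(-5)) + a = ((-1 + t) + √2*(I*√5)) + a = ((-1 + t) + I*√10) + a = (-1 + t + I*√10) + a = -1 + a + t + I*√10)
-44*(F(-5, -11) + 122) = -44*((-1 - 11 - 5 + I*√10) + 122) = -44*((-17 + I*√10) + 122) = -44*(105 + I*√10) = -4620 - 44*I*√10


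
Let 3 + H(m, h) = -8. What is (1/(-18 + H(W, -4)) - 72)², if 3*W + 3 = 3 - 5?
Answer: 4363921/841 ≈ 5189.0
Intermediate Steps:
W = -5/3 (W = -1 + (3 - 5)/3 = -1 + (⅓)*(-2) = -1 - ⅔ = -5/3 ≈ -1.6667)
H(m, h) = -11 (H(m, h) = -3 - 8 = -11)
(1/(-18 + H(W, -4)) - 72)² = (1/(-18 - 11) - 72)² = (1/(-29) - 72)² = (-1/29 - 72)² = (-2089/29)² = 4363921/841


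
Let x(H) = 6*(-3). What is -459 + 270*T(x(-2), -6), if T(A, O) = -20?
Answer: -5859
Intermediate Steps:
x(H) = -18
-459 + 270*T(x(-2), -6) = -459 + 270*(-20) = -459 - 5400 = -5859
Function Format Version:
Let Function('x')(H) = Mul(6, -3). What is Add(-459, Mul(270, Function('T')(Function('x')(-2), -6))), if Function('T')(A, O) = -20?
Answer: -5859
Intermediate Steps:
Function('x')(H) = -18
Add(-459, Mul(270, Function('T')(Function('x')(-2), -6))) = Add(-459, Mul(270, -20)) = Add(-459, -5400) = -5859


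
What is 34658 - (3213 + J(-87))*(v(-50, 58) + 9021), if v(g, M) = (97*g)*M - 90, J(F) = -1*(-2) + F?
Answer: 852004890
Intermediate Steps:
J(F) = 2 + F
v(g, M) = -90 + 97*M*g (v(g, M) = 97*M*g - 90 = -90 + 97*M*g)
34658 - (3213 + J(-87))*(v(-50, 58) + 9021) = 34658 - (3213 + (2 - 87))*((-90 + 97*58*(-50)) + 9021) = 34658 - (3213 - 85)*((-90 - 281300) + 9021) = 34658 - 3128*(-281390 + 9021) = 34658 - 3128*(-272369) = 34658 - 1*(-851970232) = 34658 + 851970232 = 852004890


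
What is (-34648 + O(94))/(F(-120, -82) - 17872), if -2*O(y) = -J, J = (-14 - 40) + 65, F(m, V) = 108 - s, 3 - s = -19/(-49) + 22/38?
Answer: 64504335/33080354 ≈ 1.9499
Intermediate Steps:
s = 1893/931 (s = 3 - (-19/(-49) + 22/38) = 3 - (-19*(-1/49) + 22*(1/38)) = 3 - (19/49 + 11/19) = 3 - 1*900/931 = 3 - 900/931 = 1893/931 ≈ 2.0333)
F(m, V) = 98655/931 (F(m, V) = 108 - 1*1893/931 = 108 - 1893/931 = 98655/931)
J = 11 (J = -54 + 65 = 11)
O(y) = 11/2 (O(y) = -(-1)*11/2 = -1/2*(-11) = 11/2)
(-34648 + O(94))/(F(-120, -82) - 17872) = (-34648 + 11/2)/(98655/931 - 17872) = -69285/(2*(-16540177/931)) = -69285/2*(-931/16540177) = 64504335/33080354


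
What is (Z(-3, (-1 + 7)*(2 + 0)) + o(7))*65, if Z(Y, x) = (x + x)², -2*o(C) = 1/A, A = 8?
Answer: 598975/16 ≈ 37436.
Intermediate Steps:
o(C) = -1/16 (o(C) = -½/8 = -½*⅛ = -1/16)
Z(Y, x) = 4*x² (Z(Y, x) = (2*x)² = 4*x²)
(Z(-3, (-1 + 7)*(2 + 0)) + o(7))*65 = (4*((-1 + 7)*(2 + 0))² - 1/16)*65 = (4*(6*2)² - 1/16)*65 = (4*12² - 1/16)*65 = (4*144 - 1/16)*65 = (576 - 1/16)*65 = (9215/16)*65 = 598975/16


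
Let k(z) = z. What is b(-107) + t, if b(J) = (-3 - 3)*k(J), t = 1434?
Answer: 2076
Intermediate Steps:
b(J) = -6*J (b(J) = (-3 - 3)*J = -6*J)
b(-107) + t = -6*(-107) + 1434 = 642 + 1434 = 2076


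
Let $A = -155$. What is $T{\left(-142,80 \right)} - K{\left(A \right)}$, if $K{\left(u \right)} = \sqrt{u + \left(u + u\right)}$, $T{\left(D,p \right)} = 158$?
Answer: $158 - i \sqrt{465} \approx 158.0 - 21.564 i$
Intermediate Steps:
$K{\left(u \right)} = \sqrt{3} \sqrt{u}$ ($K{\left(u \right)} = \sqrt{u + 2 u} = \sqrt{3 u} = \sqrt{3} \sqrt{u}$)
$T{\left(-142,80 \right)} - K{\left(A \right)} = 158 - \sqrt{3} \sqrt{-155} = 158 - \sqrt{3} i \sqrt{155} = 158 - i \sqrt{465}$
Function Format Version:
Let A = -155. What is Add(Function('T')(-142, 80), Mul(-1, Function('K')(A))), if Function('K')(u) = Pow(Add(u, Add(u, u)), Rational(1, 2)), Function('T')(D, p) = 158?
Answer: Add(158, Mul(-1, I, Pow(465, Rational(1, 2)))) ≈ Add(158.00, Mul(-21.564, I))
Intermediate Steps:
Function('K')(u) = Mul(Pow(3, Rational(1, 2)), Pow(u, Rational(1, 2))) (Function('K')(u) = Pow(Add(u, Mul(2, u)), Rational(1, 2)) = Pow(Mul(3, u), Rational(1, 2)) = Mul(Pow(3, Rational(1, 2)), Pow(u, Rational(1, 2))))
Add(Function('T')(-142, 80), Mul(-1, Function('K')(A))) = Add(158, Mul(-1, Mul(Pow(3, Rational(1, 2)), Pow(-155, Rational(1, 2))))) = Add(158, Mul(-1, Mul(Pow(3, Rational(1, 2)), Mul(I, Pow(155, Rational(1, 2)))))) = Add(158, Mul(-1, Mul(I, Pow(465, Rational(1, 2))))) = Add(158, Mul(-1, I, Pow(465, Rational(1, 2))))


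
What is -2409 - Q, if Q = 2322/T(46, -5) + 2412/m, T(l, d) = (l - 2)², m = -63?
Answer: -16072087/6776 ≈ -2371.9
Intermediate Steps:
T(l, d) = (-2 + l)²
Q = -251297/6776 (Q = 2322/((-2 + 46)²) + 2412/(-63) = 2322/(44²) + 2412*(-1/63) = 2322/1936 - 268/7 = 2322*(1/1936) - 268/7 = 1161/968 - 268/7 = -251297/6776 ≈ -37.086)
-2409 - Q = -2409 - 1*(-251297/6776) = -2409 + 251297/6776 = -16072087/6776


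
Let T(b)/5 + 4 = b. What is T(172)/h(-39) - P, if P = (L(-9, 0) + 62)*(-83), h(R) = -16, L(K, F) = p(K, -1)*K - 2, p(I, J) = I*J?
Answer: -3591/2 ≈ -1795.5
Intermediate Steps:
L(K, F) = -2 - K² (L(K, F) = (K*(-1))*K - 2 = (-K)*K - 2 = -K² - 2 = -2 - K²)
T(b) = -20 + 5*b
P = 1743 (P = ((-2 - 1*(-9)²) + 62)*(-83) = ((-2 - 1*81) + 62)*(-83) = ((-2 - 81) + 62)*(-83) = (-83 + 62)*(-83) = -21*(-83) = 1743)
T(172)/h(-39) - P = (-20 + 5*172)/(-16) - 1*1743 = (-20 + 860)*(-1/16) - 1743 = 840*(-1/16) - 1743 = -105/2 - 1743 = -3591/2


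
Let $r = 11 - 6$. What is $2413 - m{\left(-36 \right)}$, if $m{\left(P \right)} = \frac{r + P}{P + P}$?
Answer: $\frac{173705}{72} \approx 2412.6$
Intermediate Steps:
$r = 5$
$m{\left(P \right)} = \frac{5 + P}{2 P}$ ($m{\left(P \right)} = \frac{5 + P}{P + P} = \frac{5 + P}{2 P}$)
$2413 - m{\left(-36 \right)} = 2413 - \frac{5 - 36}{2 \left(-36\right)} = 2413 - \frac{1}{2} \left(- \frac{1}{36}\right) \left(-31\right) = 2413 - \frac{31}{72} = \frac{173705}{72}$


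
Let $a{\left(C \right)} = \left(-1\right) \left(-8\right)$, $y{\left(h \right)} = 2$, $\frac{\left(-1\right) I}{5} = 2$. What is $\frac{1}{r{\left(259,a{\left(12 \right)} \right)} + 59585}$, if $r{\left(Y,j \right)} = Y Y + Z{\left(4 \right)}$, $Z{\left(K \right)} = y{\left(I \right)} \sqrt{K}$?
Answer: $\frac{1}{126670} \approx 7.8945 \cdot 10^{-6}$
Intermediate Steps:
$I = -10$ ($I = \left(-5\right) 2 = -10$)
$Z{\left(K \right)} = 2 \sqrt{K}$
$a{\left(C \right)} = 8$
$r{\left(Y,j \right)} = 4 + Y^{2}$ ($r{\left(Y,j \right)} = Y Y + 2 \sqrt{4} = Y^{2} + 2 \cdot 2 = Y^{2} + 4 = 4 + Y^{2}$)
$\frac{1}{r{\left(259,a{\left(12 \right)} \right)} + 59585} = \frac{1}{\left(4 + 259^{2}\right) + 59585} = \frac{1}{\left(4 + 67081\right) + 59585} = \frac{1}{67085 + 59585} = \frac{1}{126670}$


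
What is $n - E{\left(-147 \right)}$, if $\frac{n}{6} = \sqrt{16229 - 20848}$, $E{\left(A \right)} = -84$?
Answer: $84 + 6 i \sqrt{4619} \approx 84.0 + 407.78 i$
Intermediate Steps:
$n = 6 i \sqrt{4619}$ ($n = 6 \sqrt{16229 - 20848} = 6 \sqrt{-4619} = 6 i \sqrt{4619} \approx 407.78 i$)
$n - E{\left(-147 \right)} = 6 i \sqrt{4619} - -84 = 6 i \sqrt{4619} + 84 = 84 + 6 i \sqrt{4619}$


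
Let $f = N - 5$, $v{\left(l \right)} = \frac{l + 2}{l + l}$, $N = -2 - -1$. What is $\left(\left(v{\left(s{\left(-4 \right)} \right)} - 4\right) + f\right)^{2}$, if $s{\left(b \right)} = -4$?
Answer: $\frac{1521}{16} \approx 95.063$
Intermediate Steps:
$N = -1$ ($N = -2 + 1 = -1$)
$v{\left(l \right)} = \frac{2 + l}{2 l}$
$f = -6$ ($f = -1 - 5 = -6$)
$\left(\left(v{\left(s{\left(-4 \right)} \right)} - 4\right) + f\right)^{2} = \left(\left(\frac{2 - 4}{2 \left(-4\right)} - 4\right) - 6\right)^{2} = \left(\left(\frac{1}{2} \left(- \frac{1}{4}\right) \left(-2\right) - 4\right) - 6\right)^{2} = \left(\left(\frac{1}{4} - 4\right) - 6\right)^{2} = \left(- \frac{15}{4} - 6\right)^{2} = \left(- \frac{39}{4}\right)^{2} = \frac{1521}{16}$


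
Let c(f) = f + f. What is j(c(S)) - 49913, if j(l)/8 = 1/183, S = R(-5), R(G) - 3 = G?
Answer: -9134071/183 ≈ -49913.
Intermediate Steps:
R(G) = 3 + G
S = -2 (S = 3 - 5 = -2)
c(f) = 2*f
j(l) = 8/183
j(c(S)) - 49913 = 8/183 - 49913 = -9134071/183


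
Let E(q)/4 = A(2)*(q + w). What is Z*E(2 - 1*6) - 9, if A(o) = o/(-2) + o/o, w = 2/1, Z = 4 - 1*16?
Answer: -9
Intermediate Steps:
Z = -12 (Z = 4 - 16 = -12)
w = 2 (w = 2*1 = 2)
A(o) = 1 - o/2 (A(o) = o*(-1/2) + 1 = -o/2 + 1 = 1 - o/2)
E(q) = 0 (E(q) = 4*((1 - 1/2*2)*(q + 2)) = 4*((1 - 1)*(2 + q)) = 4*(0*(2 + q)) = 4*0 = 0)
Z*E(2 - 1*6) - 9 = -12*0 - 9 = 0 - 9 = -9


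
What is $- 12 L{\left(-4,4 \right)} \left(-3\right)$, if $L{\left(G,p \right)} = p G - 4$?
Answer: $-720$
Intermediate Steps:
$L{\left(G,p \right)} = -4 + G p$ ($L{\left(G,p \right)} = G p - 4 = -4 + G p$)
$- 12 L{\left(-4,4 \right)} \left(-3\right) = - 12 \left(-4 - 16\right) \left(-3\right) = \left(-12\right) \left(-20\right) \left(-3\right) = 240 \left(-3\right) = -720$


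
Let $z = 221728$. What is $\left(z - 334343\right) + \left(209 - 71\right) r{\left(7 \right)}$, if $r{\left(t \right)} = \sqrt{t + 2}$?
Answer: $-112201$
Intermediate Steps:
$r{\left(t \right)} = \sqrt{2 + t}$
$\left(z - 334343\right) + \left(209 - 71\right) r{\left(7 \right)} = \left(221728 - 334343\right) + \left(209 - 71\right) \sqrt{2 + 7} = -112615 + 138 \sqrt{9} = -112615 + 138 \cdot 3 = -112615 + 414 = -112201$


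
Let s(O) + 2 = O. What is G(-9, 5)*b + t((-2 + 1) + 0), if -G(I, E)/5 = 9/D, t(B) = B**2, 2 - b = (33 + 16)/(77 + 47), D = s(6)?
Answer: -8459/496 ≈ -17.054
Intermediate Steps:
s(O) = -2 + O
D = 4 (D = -2 + 6 = 4)
b = 199/124 (b = 2 - (33 + 16)/(77 + 47) = 2 - 49/124 = 199/124 ≈ 1.6048)
G(I, E) = -45/4
G(-9, 5)*b + t((-2 + 1) + 0) = -45/4*199/124 + ((-2 + 1) + 0)**2 = -8955/496 + (-1 + 0)**2 = -8955/496 + (-1)**2 = -8955/496 + 1 = -8459/496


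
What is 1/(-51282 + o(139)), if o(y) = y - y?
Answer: -1/51282 ≈ -1.9500e-5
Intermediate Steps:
o(y) = 0
1/(-51282 + o(139)) = 1/(-51282 + 0) = 1/(-51282) = -1/51282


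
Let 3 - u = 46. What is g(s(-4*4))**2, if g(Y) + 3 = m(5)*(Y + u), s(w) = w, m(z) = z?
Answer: 88804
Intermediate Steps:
u = -43 (u = 3 - 1*46 = 3 - 46 = -43)
g(Y) = -218 + 5*Y (g(Y) = -3 + 5*(Y - 43) = -3 + 5*(-43 + Y) = -3 + (-215 + 5*Y) = -218 + 5*Y)
g(s(-4*4))**2 = (-218 + 5*(-4*4))**2 = (-218 + 5*(-16))**2 = (-218 - 80)**2 = (-298)**2 = 88804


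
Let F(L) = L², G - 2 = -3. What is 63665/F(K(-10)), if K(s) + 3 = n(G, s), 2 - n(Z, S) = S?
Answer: 63665/81 ≈ 785.99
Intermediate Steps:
G = -1 (G = 2 - 3 = -1)
n(Z, S) = 2 - S
K(s) = -1 - s (K(s) = -3 + (2 - s) = -1 - s)
63665/F(K(-10)) = 63665/((-1 - 1*(-10))²) = 63665/((-1 + 10)²) = 63665/(9²) = 63665/81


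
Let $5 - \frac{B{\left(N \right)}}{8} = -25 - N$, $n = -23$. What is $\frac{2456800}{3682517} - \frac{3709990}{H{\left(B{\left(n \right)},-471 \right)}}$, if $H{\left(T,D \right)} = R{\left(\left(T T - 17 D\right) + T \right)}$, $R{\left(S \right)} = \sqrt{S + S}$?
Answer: $\frac{2456800}{3682517} - \frac{1854995 \sqrt{22398}}{11199} \approx -24789.0$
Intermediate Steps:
$R{\left(S \right)} = \sqrt{2} \sqrt{S}$ ($R{\left(S \right)} = \sqrt{2 S} = \sqrt{2} \sqrt{S}$)
$B{\left(N \right)} = 240 + 8 N$ ($B{\left(N \right)} = 40 - 8 \left(-25 - N\right) = 40 + \left(200 + 8 N\right) = 240 + 8 N$)
$H{\left(T,D \right)} = \sqrt{2} \sqrt{T + T^{2} - 17 D}$ ($H{\left(T,D \right)} = \sqrt{2} \sqrt{\left(T T - 17 D\right) + T} = \sqrt{2} \sqrt{\left(T^{2} - 17 D\right) + T} = \sqrt{2} \sqrt{T + T^{2} - 17 D}$)
$\frac{2456800}{3682517} - \frac{3709990}{H{\left(B{\left(n \right)},-471 \right)}} = \frac{2456800}{3682517} - \frac{3709990}{\sqrt{\left(-34\right) \left(-471\right) + 2 \left(240 + 8 \left(-23\right)\right) + 2 \left(240 + 8 \left(-23\right)\right)^{2}}} = 2456800 \cdot \frac{1}{3682517} - \frac{3709990}{\sqrt{16014 + 2 \left(240 - 184\right) + 2 \left(240 - 184\right)^{2}}} = \frac{2456800}{3682517} - \frac{3709990}{\sqrt{16014 + 2 \cdot 56 + 2 \cdot 56^{2}}} = \frac{2456800}{3682517} - \frac{3709990}{\sqrt{16014 + 112 + 2 \cdot 3136}} = \frac{2456800}{3682517} - \frac{3709990}{\sqrt{16014 + 112 + 6272}} = \frac{2456800}{3682517} - \frac{3709990}{\sqrt{22398}} = \frac{2456800}{3682517} - 3709990 \frac{\sqrt{22398}}{22398} = \frac{2456800}{3682517} - \frac{1854995 \sqrt{22398}}{11199}$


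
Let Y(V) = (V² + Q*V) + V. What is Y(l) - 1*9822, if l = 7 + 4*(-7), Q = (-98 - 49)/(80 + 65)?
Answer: -1360203/145 ≈ -9380.7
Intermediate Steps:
Q = -147/145 ≈ -1.0138
l = -21 (l = 7 - 28 = -21)
Y(V) = V² - 2*V/145 (Y(V) = (V² - 147*V/145) + V = V² - 2*V/145)
Y(l) - 1*9822 = (1/145)*(-21)*(-2 + 145*(-21)) - 1*9822 = (1/145)*(-21)*(-2 - 3045) - 9822 = (1/145)*(-21)*(-3047) - 9822 = 63987/145 - 9822 = -1360203/145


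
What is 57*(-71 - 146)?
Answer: -12369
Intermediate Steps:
57*(-71 - 146) = 57*(-217) = -12369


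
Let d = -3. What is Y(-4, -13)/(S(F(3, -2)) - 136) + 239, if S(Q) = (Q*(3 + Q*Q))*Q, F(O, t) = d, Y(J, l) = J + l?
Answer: 6709/28 ≈ 239.61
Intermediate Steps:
F(O, t) = -3
S(Q) = Q²*(3 + Q²) (S(Q) = (Q*(3 + Q²))*Q = Q²*(3 + Q²))
Y(-4, -13)/(S(F(3, -2)) - 136) + 239 = (-4 - 13)/((-3)²*(3 + (-3)²) - 136) + 239 = -17/(9*(3 + 9) - 136) + 239 = -17/(9*12 - 136) + 239 = -17/(108 - 136) + 239 = -17/(-28) + 239 = -17*(-1/28) + 239 = 17/28 + 239 = 6709/28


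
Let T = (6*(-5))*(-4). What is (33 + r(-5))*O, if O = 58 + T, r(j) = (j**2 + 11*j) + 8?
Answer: 1958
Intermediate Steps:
T = 120 (T = -30*(-4) = 120)
r(j) = 8 + j**2 + 11*j
O = 178 (O = 58 + 120 = 178)
(33 + r(-5))*O = (33 + (8 + (-5)**2 + 11*(-5)))*178 = (33 + (8 + 25 - 55))*178 = (33 - 22)*178 = 11*178 = 1958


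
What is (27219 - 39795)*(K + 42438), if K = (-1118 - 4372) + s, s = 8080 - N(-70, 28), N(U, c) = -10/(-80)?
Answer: -566270556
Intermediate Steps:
N(U, c) = ⅛ (N(U, c) = -10*(-1/80) = ⅛)
s = 64639/8 (s = 8080 - 1*⅛ = 8080 - ⅛ = 64639/8 ≈ 8079.9)
K = 20719/8 (K = (-1118 - 4372) + 64639/8 = -5490 + 64639/8 = 20719/8 ≈ 2589.9)
(27219 - 39795)*(K + 42438) = (27219 - 39795)*(20719/8 + 42438) = -12576*360223/8 = -566270556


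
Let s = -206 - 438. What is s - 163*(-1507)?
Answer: 244997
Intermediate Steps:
s = -644
s - 163*(-1507) = -644 - 163*(-1507) = -644 + 245641 = 244997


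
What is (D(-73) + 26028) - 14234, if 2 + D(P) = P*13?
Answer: 10843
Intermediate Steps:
D(P) = -2 + 13*P (D(P) = -2 + P*13 = -2 + 13*P)
(D(-73) + 26028) - 14234 = ((-2 + 13*(-73)) + 26028) - 14234 = ((-2 - 949) + 26028) - 14234 = (-951 + 26028) - 14234 = 25077 - 14234 = 10843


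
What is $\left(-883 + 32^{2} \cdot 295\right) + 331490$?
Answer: $632687$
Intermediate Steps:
$\left(-883 + 32^{2} \cdot 295\right) + 331490 = \left(-883 + 1024 \cdot 295\right) + 331490 = \left(-883 + 302080\right) + 331490 = 301197 + 331490 = 632687$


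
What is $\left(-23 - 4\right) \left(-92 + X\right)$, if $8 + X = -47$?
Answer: $3969$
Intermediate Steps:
$X = -55$ ($X = -8 - 47 = -55$)
$\left(-23 - 4\right) \left(-92 + X\right) = \left(-23 - 4\right) \left(-92 - 55\right) = \left(-27\right) \left(-147\right) = 3969$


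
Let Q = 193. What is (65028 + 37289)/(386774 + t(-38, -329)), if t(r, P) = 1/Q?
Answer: 19747181/74647383 ≈ 0.26454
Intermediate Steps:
t(r, P) = 1/193
(65028 + 37289)/(386774 + t(-38, -329)) = (65028 + 37289)/(386774 + 1/193) = 102317/(74647383/193) = 102317*(193/74647383) = 19747181/74647383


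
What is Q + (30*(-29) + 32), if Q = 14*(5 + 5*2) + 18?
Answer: -610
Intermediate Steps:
Q = 228 (Q = 14*(5 + 10) + 18 = 14*15 + 18 = 210 + 18 = 228)
Q + (30*(-29) + 32) = 228 + (30*(-29) + 32) = 228 + (-870 + 32) = 228 - 838 = -610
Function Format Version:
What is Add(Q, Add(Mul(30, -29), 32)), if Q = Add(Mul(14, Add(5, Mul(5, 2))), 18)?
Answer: -610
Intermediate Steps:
Q = 228 (Q = Add(Mul(14, Add(5, 10)), 18) = Add(Mul(14, 15), 18) = Add(210, 18) = 228)
Add(Q, Add(Mul(30, -29), 32)) = Add(228, Add(Mul(30, -29), 32)) = Add(228, Add(-870, 32)) = Add(228, -838) = -610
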